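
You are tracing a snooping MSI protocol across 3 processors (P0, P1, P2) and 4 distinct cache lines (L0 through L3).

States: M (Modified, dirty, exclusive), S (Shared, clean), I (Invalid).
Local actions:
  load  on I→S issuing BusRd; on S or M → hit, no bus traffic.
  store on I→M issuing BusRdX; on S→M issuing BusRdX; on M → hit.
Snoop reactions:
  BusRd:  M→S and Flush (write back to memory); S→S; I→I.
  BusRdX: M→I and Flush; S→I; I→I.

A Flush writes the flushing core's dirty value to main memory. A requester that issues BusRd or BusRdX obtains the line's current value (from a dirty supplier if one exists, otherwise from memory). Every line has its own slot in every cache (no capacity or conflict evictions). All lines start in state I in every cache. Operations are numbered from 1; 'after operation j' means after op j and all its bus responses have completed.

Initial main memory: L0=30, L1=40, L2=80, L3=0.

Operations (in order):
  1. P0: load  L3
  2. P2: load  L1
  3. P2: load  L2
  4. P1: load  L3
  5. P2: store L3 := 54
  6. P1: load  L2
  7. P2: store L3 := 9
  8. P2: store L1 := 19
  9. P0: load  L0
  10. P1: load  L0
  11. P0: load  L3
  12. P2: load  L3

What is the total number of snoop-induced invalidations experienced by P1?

[1] P0: load  L3 | P0:S(0), P1:I, P2:I | bus: BusRd
[2] P2: load  L1 | P0:I, P1:I, P2:S(40) | bus: BusRd
[3] P2: load  L2 | P0:I, P1:I, P2:S(80) | bus: BusRd
[4] P1: load  L3 | P0:S(0), P1:S(0), P2:I | bus: BusRd
[5] P2: store L3 := 54 | P0:I, P1:I, P2:M(54) | bus: BusRdX
[6] P1: load  L2 | P0:I, P1:S(80), P2:S(80) | bus: BusRd
[7] P2: store L3 := 9 | P0:I, P1:I, P2:M(9) | bus: none
[8] P2: store L1 := 19 | P0:I, P1:I, P2:M(19) | bus: BusRdX
[9] P0: load  L0 | P0:S(30), P1:I, P2:I | bus: BusRd
[10] P1: load  L0 | P0:S(30), P1:S(30), P2:I | bus: BusRd
[11] P0: load  L3 | P0:S(9), P1:I, P2:S(9) | bus: BusRd,Flush
[12] P2: load  L3 | P0:S(9), P1:I, P2:S(9) | bus: none

invalidations = 1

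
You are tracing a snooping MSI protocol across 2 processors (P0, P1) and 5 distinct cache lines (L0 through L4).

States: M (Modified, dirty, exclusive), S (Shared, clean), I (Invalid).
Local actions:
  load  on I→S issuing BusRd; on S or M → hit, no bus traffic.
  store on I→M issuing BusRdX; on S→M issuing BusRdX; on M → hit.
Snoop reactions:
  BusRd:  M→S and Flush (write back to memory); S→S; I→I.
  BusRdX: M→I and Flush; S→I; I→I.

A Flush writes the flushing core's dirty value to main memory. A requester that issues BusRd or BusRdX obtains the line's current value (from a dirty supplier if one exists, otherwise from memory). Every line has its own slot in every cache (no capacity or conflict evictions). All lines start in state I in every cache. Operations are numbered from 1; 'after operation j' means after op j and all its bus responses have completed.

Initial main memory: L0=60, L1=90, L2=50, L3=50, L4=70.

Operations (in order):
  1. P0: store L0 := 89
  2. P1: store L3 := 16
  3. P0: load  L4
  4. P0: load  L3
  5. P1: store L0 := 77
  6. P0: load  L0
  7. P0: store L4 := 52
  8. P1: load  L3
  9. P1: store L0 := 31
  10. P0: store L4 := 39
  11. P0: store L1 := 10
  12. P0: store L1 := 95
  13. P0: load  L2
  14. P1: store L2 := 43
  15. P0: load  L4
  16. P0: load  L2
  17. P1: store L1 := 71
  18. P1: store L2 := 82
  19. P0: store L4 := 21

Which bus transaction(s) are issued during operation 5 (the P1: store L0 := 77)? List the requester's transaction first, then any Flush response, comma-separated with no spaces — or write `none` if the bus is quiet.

bus = BusRdX,Flush

1. P0: store L0 := 89  bus=[BusRdX]  L0: P0=M P1=I  mem[L0]=60
2. P1: store L3 := 16  bus=[BusRdX]  L3: P0=I P1=M  mem[L3]=50
3. P0: load  L4  bus=[BusRd]  L4: P0=S P1=I  mem[L4]=70
4. P0: load  L3  bus=[BusRd,Flush]  L3: P0=S P1=S  mem[L3]=16
5. P1: store L0 := 77  bus=[BusRdX,Flush]  L0: P0=I P1=M  mem[L0]=89
6. P0: load  L0  bus=[BusRd,Flush]  L0: P0=S P1=S  mem[L0]=77
7. P0: store L4 := 52  bus=[BusRdX]  L4: P0=M P1=I  mem[L4]=70
8. P1: load  L3  bus=[-]  L3: P0=S P1=S  mem[L3]=16
9. P1: store L0 := 31  bus=[BusRdX]  L0: P0=I P1=M  mem[L0]=77
10. P0: store L4 := 39  bus=[-]  L4: P0=M P1=I  mem[L4]=70
11. P0: store L1 := 10  bus=[BusRdX]  L1: P0=M P1=I  mem[L1]=90
12. P0: store L1 := 95  bus=[-]  L1: P0=M P1=I  mem[L1]=90
13. P0: load  L2  bus=[BusRd]  L2: P0=S P1=I  mem[L2]=50
14. P1: store L2 := 43  bus=[BusRdX]  L2: P0=I P1=M  mem[L2]=50
15. P0: load  L4  bus=[-]  L4: P0=M P1=I  mem[L4]=70
16. P0: load  L2  bus=[BusRd,Flush]  L2: P0=S P1=S  mem[L2]=43
17. P1: store L1 := 71  bus=[BusRdX,Flush]  L1: P0=I P1=M  mem[L1]=95
18. P1: store L2 := 82  bus=[BusRdX]  L2: P0=I P1=M  mem[L2]=43
19. P0: store L4 := 21  bus=[-]  L4: P0=M P1=I  mem[L4]=70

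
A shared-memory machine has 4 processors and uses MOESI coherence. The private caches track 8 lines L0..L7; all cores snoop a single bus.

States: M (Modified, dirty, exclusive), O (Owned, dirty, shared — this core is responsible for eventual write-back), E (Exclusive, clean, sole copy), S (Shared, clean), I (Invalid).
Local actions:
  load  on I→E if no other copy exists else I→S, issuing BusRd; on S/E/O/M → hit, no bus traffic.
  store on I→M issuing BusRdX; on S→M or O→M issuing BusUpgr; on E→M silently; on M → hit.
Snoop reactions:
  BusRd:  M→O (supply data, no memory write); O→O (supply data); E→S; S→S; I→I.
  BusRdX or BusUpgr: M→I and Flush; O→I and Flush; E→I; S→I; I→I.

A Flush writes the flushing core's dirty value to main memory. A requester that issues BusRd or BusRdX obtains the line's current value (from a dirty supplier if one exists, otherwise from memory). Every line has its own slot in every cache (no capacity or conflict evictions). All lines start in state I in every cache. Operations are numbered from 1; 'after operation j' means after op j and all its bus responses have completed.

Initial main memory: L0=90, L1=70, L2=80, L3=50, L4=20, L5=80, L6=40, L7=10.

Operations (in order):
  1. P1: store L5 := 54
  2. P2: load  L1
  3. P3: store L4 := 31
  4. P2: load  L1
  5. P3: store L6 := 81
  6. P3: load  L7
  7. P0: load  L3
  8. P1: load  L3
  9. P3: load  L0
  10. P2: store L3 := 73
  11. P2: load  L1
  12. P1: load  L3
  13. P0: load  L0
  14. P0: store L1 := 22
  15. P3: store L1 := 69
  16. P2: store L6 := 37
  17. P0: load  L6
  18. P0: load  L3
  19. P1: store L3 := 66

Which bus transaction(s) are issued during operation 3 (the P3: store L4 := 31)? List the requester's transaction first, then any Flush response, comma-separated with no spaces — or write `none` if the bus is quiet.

  op1 P1: store L5 := 54 → I/M/I/I on L5; bus BusRdX; mem=80
  op2 P2: load  L1 → I/I/E/I on L1; bus BusRd; mem=70
  op3 P3: store L4 := 31 → I/I/I/M on L4; bus BusRdX; mem=20
  op4 P2: load  L1 → I/I/E/I on L1; bus (none); mem=70
  op5 P3: store L6 := 81 → I/I/I/M on L6; bus BusRdX; mem=40
  op6 P3: load  L7 → I/I/I/E on L7; bus BusRd; mem=10
  op7 P0: load  L3 → E/I/I/I on L3; bus BusRd; mem=50
  op8 P1: load  L3 → S/S/I/I on L3; bus BusRd; mem=50
  op9 P3: load  L0 → I/I/I/E on L0; bus BusRd; mem=90
  op10 P2: store L3 := 73 → I/I/M/I on L3; bus BusRdX; mem=50
  op11 P2: load  L1 → I/I/E/I on L1; bus (none); mem=70
  op12 P1: load  L3 → I/S/O/I on L3; bus BusRd; mem=50
  op13 P0: load  L0 → S/I/I/S on L0; bus BusRd; mem=90
  op14 P0: store L1 := 22 → M/I/I/I on L1; bus BusRdX; mem=70
  op15 P3: store L1 := 69 → I/I/I/M on L1; bus BusRdX Flush; mem=22
  op16 P2: store L6 := 37 → I/I/M/I on L6; bus BusRdX Flush; mem=81
  op17 P0: load  L6 → S/I/O/I on L6; bus BusRd; mem=81
  op18 P0: load  L3 → S/S/O/I on L3; bus BusRd; mem=50
  op19 P1: store L3 := 66 → I/M/I/I on L3; bus BusUpgr Flush; mem=73

bus = BusRdX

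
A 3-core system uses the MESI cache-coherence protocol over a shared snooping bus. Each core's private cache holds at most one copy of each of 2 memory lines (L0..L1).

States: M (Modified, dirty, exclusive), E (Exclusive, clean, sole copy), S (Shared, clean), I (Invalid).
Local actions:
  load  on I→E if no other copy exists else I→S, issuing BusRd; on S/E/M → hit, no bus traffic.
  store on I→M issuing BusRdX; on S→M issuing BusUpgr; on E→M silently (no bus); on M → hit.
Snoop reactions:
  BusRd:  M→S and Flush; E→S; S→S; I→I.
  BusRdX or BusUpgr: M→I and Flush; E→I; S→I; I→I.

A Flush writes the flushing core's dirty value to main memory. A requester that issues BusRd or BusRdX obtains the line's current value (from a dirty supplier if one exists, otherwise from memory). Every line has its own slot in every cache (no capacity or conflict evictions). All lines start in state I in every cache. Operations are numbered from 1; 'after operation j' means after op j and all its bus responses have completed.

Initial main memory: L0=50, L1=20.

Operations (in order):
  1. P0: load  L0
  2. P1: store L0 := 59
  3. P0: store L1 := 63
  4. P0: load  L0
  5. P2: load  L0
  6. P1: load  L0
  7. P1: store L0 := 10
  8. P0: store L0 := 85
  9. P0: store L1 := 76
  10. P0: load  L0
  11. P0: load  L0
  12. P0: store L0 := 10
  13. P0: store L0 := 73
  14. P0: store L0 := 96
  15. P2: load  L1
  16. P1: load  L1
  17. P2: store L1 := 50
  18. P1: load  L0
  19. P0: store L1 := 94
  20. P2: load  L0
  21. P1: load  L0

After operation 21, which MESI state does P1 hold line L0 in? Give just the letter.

[1] P0: load  L0 | P0:E(50), P1:I, P2:I | bus: BusRd
[2] P1: store L0 := 59 | P0:I, P1:M(59), P2:I | bus: BusRdX
[3] P0: store L1 := 63 | P0:M(63), P1:I, P2:I | bus: BusRdX
[4] P0: load  L0 | P0:S(59), P1:S(59), P2:I | bus: BusRd,Flush
[5] P2: load  L0 | P0:S(59), P1:S(59), P2:S(59) | bus: BusRd
[6] P1: load  L0 | P0:S(59), P1:S(59), P2:S(59) | bus: none
[7] P1: store L0 := 10 | P0:I, P1:M(10), P2:I | bus: BusUpgr
[8] P0: store L0 := 85 | P0:M(85), P1:I, P2:I | bus: BusRdX,Flush
[9] P0: store L1 := 76 | P0:M(76), P1:I, P2:I | bus: none
[10] P0: load  L0 | P0:M(85), P1:I, P2:I | bus: none
[11] P0: load  L0 | P0:M(85), P1:I, P2:I | bus: none
[12] P0: store L0 := 10 | P0:M(10), P1:I, P2:I | bus: none
[13] P0: store L0 := 73 | P0:M(73), P1:I, P2:I | bus: none
[14] P0: store L0 := 96 | P0:M(96), P1:I, P2:I | bus: none
[15] P2: load  L1 | P0:S(76), P1:I, P2:S(76) | bus: BusRd,Flush
[16] P1: load  L1 | P0:S(76), P1:S(76), P2:S(76) | bus: BusRd
[17] P2: store L1 := 50 | P0:I, P1:I, P2:M(50) | bus: BusUpgr
[18] P1: load  L0 | P0:S(96), P1:S(96), P2:I | bus: BusRd,Flush
[19] P0: store L1 := 94 | P0:M(94), P1:I, P2:I | bus: BusRdX,Flush
[20] P2: load  L0 | P0:S(96), P1:S(96), P2:S(96) | bus: BusRd
[21] P1: load  L0 | P0:S(96), P1:S(96), P2:S(96) | bus: none

state = S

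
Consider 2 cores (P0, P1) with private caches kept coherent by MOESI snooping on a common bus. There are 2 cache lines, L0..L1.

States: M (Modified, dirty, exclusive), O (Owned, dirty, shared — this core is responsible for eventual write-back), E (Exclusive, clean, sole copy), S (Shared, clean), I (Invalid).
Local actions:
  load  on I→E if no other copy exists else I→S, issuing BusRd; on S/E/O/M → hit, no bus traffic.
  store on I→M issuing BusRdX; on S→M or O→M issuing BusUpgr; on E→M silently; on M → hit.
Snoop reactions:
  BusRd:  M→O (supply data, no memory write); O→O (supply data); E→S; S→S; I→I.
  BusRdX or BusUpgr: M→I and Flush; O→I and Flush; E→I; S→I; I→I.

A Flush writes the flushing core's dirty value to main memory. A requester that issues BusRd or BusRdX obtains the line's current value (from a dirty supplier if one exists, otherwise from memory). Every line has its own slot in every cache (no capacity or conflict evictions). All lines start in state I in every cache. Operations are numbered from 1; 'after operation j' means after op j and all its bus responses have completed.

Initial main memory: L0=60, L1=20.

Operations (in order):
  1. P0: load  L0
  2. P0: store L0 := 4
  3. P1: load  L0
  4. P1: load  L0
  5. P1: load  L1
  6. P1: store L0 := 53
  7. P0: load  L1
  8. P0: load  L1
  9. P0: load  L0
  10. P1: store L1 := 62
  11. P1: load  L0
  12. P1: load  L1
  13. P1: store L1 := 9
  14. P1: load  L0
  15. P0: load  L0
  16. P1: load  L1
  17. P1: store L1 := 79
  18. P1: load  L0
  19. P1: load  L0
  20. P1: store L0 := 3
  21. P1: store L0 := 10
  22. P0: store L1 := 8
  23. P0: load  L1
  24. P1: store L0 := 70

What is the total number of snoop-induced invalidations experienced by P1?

[1] P0: load  L0 | P0:E(60), P1:I | bus: BusRd
[2] P0: store L0 := 4 | P0:M(4), P1:I | bus: none
[3] P1: load  L0 | P0:O(4), P1:S(4) | bus: BusRd
[4] P1: load  L0 | P0:O(4), P1:S(4) | bus: none
[5] P1: load  L1 | P0:I, P1:E(20) | bus: BusRd
[6] P1: store L0 := 53 | P0:I, P1:M(53) | bus: BusUpgr,Flush
[7] P0: load  L1 | P0:S(20), P1:S(20) | bus: BusRd
[8] P0: load  L1 | P0:S(20), P1:S(20) | bus: none
[9] P0: load  L0 | P0:S(53), P1:O(53) | bus: BusRd
[10] P1: store L1 := 62 | P0:I, P1:M(62) | bus: BusUpgr
[11] P1: load  L0 | P0:S(53), P1:O(53) | bus: none
[12] P1: load  L1 | P0:I, P1:M(62) | bus: none
[13] P1: store L1 := 9 | P0:I, P1:M(9) | bus: none
[14] P1: load  L0 | P0:S(53), P1:O(53) | bus: none
[15] P0: load  L0 | P0:S(53), P1:O(53) | bus: none
[16] P1: load  L1 | P0:I, P1:M(9) | bus: none
[17] P1: store L1 := 79 | P0:I, P1:M(79) | bus: none
[18] P1: load  L0 | P0:S(53), P1:O(53) | bus: none
[19] P1: load  L0 | P0:S(53), P1:O(53) | bus: none
[20] P1: store L0 := 3 | P0:I, P1:M(3) | bus: BusUpgr
[21] P1: store L0 := 10 | P0:I, P1:M(10) | bus: none
[22] P0: store L1 := 8 | P0:M(8), P1:I | bus: BusRdX,Flush
[23] P0: load  L1 | P0:M(8), P1:I | bus: none
[24] P1: store L0 := 70 | P0:I, P1:M(70) | bus: none

invalidations = 1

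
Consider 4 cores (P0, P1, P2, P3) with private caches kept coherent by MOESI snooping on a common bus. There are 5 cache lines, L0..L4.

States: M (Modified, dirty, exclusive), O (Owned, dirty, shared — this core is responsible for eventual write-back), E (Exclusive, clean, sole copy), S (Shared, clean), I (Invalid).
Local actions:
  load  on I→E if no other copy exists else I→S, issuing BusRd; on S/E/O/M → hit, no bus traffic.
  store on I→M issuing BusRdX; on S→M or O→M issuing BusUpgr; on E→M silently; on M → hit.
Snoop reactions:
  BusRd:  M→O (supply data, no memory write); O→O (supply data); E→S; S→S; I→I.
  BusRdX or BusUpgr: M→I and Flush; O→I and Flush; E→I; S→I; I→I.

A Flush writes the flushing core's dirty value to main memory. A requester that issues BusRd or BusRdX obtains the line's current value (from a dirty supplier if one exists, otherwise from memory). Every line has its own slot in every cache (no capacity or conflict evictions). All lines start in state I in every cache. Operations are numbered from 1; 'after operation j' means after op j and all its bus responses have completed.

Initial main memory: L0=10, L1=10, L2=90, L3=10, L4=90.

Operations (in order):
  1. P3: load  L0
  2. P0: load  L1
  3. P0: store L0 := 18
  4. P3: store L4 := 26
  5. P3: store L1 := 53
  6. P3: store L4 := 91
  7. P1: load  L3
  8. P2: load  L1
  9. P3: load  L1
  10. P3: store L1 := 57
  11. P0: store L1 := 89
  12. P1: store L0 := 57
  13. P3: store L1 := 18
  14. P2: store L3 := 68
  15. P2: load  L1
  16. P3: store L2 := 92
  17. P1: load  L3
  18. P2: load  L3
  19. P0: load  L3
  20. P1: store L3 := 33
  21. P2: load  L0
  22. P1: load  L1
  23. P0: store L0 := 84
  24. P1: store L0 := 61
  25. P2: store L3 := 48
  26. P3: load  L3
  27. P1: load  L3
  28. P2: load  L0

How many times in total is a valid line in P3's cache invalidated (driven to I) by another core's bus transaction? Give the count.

invalidations = 2

1. P3: load  L0  bus=[BusRd]  L0: P0=I P1=I P2=I P3=E  mem[L0]=10
2. P0: load  L1  bus=[BusRd]  L1: P0=E P1=I P2=I P3=I  mem[L1]=10
3. P0: store L0 := 18  bus=[BusRdX]  L0: P0=M P1=I P2=I P3=I  mem[L0]=10
4. P3: store L4 := 26  bus=[BusRdX]  L4: P0=I P1=I P2=I P3=M  mem[L4]=90
5. P3: store L1 := 53  bus=[BusRdX]  L1: P0=I P1=I P2=I P3=M  mem[L1]=10
6. P3: store L4 := 91  bus=[-]  L4: P0=I P1=I P2=I P3=M  mem[L4]=90
7. P1: load  L3  bus=[BusRd]  L3: P0=I P1=E P2=I P3=I  mem[L3]=10
8. P2: load  L1  bus=[BusRd]  L1: P0=I P1=I P2=S P3=O  mem[L1]=10
9. P3: load  L1  bus=[-]  L1: P0=I P1=I P2=S P3=O  mem[L1]=10
10. P3: store L1 := 57  bus=[BusUpgr]  L1: P0=I P1=I P2=I P3=M  mem[L1]=10
11. P0: store L1 := 89  bus=[BusRdX,Flush]  L1: P0=M P1=I P2=I P3=I  mem[L1]=57
12. P1: store L0 := 57  bus=[BusRdX,Flush]  L0: P0=I P1=M P2=I P3=I  mem[L0]=18
13. P3: store L1 := 18  bus=[BusRdX,Flush]  L1: P0=I P1=I P2=I P3=M  mem[L1]=89
14. P2: store L3 := 68  bus=[BusRdX]  L3: P0=I P1=I P2=M P3=I  mem[L3]=10
15. P2: load  L1  bus=[BusRd]  L1: P0=I P1=I P2=S P3=O  mem[L1]=89
16. P3: store L2 := 92  bus=[BusRdX]  L2: P0=I P1=I P2=I P3=M  mem[L2]=90
17. P1: load  L3  bus=[BusRd]  L3: P0=I P1=S P2=O P3=I  mem[L3]=10
18. P2: load  L3  bus=[-]  L3: P0=I P1=S P2=O P3=I  mem[L3]=10
19. P0: load  L3  bus=[BusRd]  L3: P0=S P1=S P2=O P3=I  mem[L3]=10
20. P1: store L3 := 33  bus=[BusUpgr,Flush]  L3: P0=I P1=M P2=I P3=I  mem[L3]=68
21. P2: load  L0  bus=[BusRd]  L0: P0=I P1=O P2=S P3=I  mem[L0]=18
22. P1: load  L1  bus=[BusRd]  L1: P0=I P1=S P2=S P3=O  mem[L1]=89
23. P0: store L0 := 84  bus=[BusRdX,Flush]  L0: P0=M P1=I P2=I P3=I  mem[L0]=57
24. P1: store L0 := 61  bus=[BusRdX,Flush]  L0: P0=I P1=M P2=I P3=I  mem[L0]=84
25. P2: store L3 := 48  bus=[BusRdX,Flush]  L3: P0=I P1=I P2=M P3=I  mem[L3]=33
26. P3: load  L3  bus=[BusRd]  L3: P0=I P1=I P2=O P3=S  mem[L3]=33
27. P1: load  L3  bus=[BusRd]  L3: P0=I P1=S P2=O P3=S  mem[L3]=33
28. P2: load  L0  bus=[BusRd]  L0: P0=I P1=O P2=S P3=I  mem[L0]=84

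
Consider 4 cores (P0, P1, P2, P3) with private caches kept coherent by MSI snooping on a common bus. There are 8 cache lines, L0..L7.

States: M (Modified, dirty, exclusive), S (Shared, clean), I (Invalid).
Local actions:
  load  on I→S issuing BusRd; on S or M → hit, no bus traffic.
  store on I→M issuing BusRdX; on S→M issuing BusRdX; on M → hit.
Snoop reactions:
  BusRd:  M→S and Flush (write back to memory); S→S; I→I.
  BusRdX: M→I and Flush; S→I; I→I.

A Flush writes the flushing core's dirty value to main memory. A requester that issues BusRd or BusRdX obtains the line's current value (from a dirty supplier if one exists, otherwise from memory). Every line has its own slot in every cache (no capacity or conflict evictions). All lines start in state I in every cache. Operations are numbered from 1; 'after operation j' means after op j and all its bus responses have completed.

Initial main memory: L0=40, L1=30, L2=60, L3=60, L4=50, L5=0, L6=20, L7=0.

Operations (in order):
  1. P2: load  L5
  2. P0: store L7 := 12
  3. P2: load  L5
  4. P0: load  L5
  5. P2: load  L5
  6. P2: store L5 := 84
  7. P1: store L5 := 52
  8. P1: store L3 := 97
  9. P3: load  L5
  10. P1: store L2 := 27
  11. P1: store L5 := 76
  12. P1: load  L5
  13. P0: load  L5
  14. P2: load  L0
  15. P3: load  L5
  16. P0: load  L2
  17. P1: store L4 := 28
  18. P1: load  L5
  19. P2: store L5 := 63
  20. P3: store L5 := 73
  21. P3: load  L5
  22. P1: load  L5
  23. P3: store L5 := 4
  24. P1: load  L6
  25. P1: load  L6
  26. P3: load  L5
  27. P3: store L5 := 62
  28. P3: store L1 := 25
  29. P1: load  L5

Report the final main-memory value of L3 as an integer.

step 1: P2: load  L5  ⟶  IISI  (L5)  txn=BusRd  M[L5]=0
step 2: P0: store L7 := 12  ⟶  MIII  (L7)  txn=BusRdX  M[L7]=0
step 3: P2: load  L5  ⟶  IISI  (L5)  txn=∅  M[L5]=0
step 4: P0: load  L5  ⟶  SISI  (L5)  txn=BusRd  M[L5]=0
step 5: P2: load  L5  ⟶  SISI  (L5)  txn=∅  M[L5]=0
step 6: P2: store L5 := 84  ⟶  IIMI  (L5)  txn=BusRdX  M[L5]=0
step 7: P1: store L5 := 52  ⟶  IMII  (L5)  txn=BusRdX+Flush  M[L5]=84
step 8: P1: store L3 := 97  ⟶  IMII  (L3)  txn=BusRdX  M[L3]=60
step 9: P3: load  L5  ⟶  ISIS  (L5)  txn=BusRd+Flush  M[L5]=52
step 10: P1: store L2 := 27  ⟶  IMII  (L2)  txn=BusRdX  M[L2]=60
step 11: P1: store L5 := 76  ⟶  IMII  (L5)  txn=BusRdX  M[L5]=52
step 12: P1: load  L5  ⟶  IMII  (L5)  txn=∅  M[L5]=52
step 13: P0: load  L5  ⟶  SSII  (L5)  txn=BusRd+Flush  M[L5]=76
step 14: P2: load  L0  ⟶  IISI  (L0)  txn=BusRd  M[L0]=40
step 15: P3: load  L5  ⟶  SSIS  (L5)  txn=BusRd  M[L5]=76
step 16: P0: load  L2  ⟶  SSII  (L2)  txn=BusRd+Flush  M[L2]=27
step 17: P1: store L4 := 28  ⟶  IMII  (L4)  txn=BusRdX  M[L4]=50
step 18: P1: load  L5  ⟶  SSIS  (L5)  txn=∅  M[L5]=76
step 19: P2: store L5 := 63  ⟶  IIMI  (L5)  txn=BusRdX  M[L5]=76
step 20: P3: store L5 := 73  ⟶  IIIM  (L5)  txn=BusRdX+Flush  M[L5]=63
step 21: P3: load  L5  ⟶  IIIM  (L5)  txn=∅  M[L5]=63
step 22: P1: load  L5  ⟶  ISIS  (L5)  txn=BusRd+Flush  M[L5]=73
step 23: P3: store L5 := 4  ⟶  IIIM  (L5)  txn=BusRdX  M[L5]=73
step 24: P1: load  L6  ⟶  ISII  (L6)  txn=BusRd  M[L6]=20
step 25: P1: load  L6  ⟶  ISII  (L6)  txn=∅  M[L6]=20
step 26: P3: load  L5  ⟶  IIIM  (L5)  txn=∅  M[L5]=73
step 27: P3: store L5 := 62  ⟶  IIIM  (L5)  txn=∅  M[L5]=73
step 28: P3: store L1 := 25  ⟶  IIIM  (L1)  txn=BusRdX  M[L1]=30
step 29: P1: load  L5  ⟶  ISIS  (L5)  txn=BusRd+Flush  M[L5]=62

memory[L3] = 60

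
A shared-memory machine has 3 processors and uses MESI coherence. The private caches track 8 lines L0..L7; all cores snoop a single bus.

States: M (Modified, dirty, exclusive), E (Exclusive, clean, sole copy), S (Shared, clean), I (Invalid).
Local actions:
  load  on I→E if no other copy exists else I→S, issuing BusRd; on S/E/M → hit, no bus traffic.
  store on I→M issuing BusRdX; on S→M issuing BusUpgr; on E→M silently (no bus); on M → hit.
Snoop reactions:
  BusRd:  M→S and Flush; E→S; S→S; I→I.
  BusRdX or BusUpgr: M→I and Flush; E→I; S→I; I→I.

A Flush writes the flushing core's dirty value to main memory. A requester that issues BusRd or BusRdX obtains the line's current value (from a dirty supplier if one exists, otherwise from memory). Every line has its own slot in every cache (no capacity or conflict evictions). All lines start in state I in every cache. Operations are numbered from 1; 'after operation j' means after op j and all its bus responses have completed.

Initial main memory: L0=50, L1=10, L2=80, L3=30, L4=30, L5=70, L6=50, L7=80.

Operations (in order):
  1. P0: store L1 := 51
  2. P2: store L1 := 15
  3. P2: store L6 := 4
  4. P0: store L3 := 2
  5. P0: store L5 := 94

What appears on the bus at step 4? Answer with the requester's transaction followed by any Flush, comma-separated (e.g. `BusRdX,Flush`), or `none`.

1. P0: store L1 := 51  bus=[BusRdX]  L1: P0=M P1=I P2=I  mem[L1]=10
2. P2: store L1 := 15  bus=[BusRdX,Flush]  L1: P0=I P1=I P2=M  mem[L1]=51
3. P2: store L6 := 4  bus=[BusRdX]  L6: P0=I P1=I P2=M  mem[L6]=50
4. P0: store L3 := 2  bus=[BusRdX]  L3: P0=M P1=I P2=I  mem[L3]=30
5. P0: store L5 := 94  bus=[BusRdX]  L5: P0=M P1=I P2=I  mem[L5]=70

bus = BusRdX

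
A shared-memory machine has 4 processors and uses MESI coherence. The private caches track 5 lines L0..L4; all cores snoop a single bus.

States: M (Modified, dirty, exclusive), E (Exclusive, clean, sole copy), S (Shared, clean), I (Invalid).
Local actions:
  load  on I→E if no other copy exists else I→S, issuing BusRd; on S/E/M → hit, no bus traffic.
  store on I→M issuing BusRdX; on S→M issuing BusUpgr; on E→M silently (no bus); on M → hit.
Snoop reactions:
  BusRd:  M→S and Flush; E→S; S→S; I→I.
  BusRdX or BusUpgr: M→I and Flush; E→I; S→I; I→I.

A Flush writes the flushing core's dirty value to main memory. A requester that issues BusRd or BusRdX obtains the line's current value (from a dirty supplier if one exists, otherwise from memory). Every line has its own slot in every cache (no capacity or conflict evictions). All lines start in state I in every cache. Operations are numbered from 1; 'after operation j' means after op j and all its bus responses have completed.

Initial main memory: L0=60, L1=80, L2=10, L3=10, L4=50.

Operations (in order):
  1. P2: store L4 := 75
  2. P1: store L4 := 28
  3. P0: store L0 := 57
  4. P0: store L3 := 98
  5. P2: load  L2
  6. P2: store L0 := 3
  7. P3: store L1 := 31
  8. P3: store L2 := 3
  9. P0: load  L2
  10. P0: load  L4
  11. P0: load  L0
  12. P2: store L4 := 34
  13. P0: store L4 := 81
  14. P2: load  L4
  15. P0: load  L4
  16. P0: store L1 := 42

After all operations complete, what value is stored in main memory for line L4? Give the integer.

  op1 P2: store L4 := 75 → I/I/M/I on L4; bus BusRdX; mem=50
  op2 P1: store L4 := 28 → I/M/I/I on L4; bus BusRdX Flush; mem=75
  op3 P0: store L0 := 57 → M/I/I/I on L0; bus BusRdX; mem=60
  op4 P0: store L3 := 98 → M/I/I/I on L3; bus BusRdX; mem=10
  op5 P2: load  L2 → I/I/E/I on L2; bus BusRd; mem=10
  op6 P2: store L0 := 3 → I/I/M/I on L0; bus BusRdX Flush; mem=57
  op7 P3: store L1 := 31 → I/I/I/M on L1; bus BusRdX; mem=80
  op8 P3: store L2 := 3 → I/I/I/M on L2; bus BusRdX; mem=10
  op9 P0: load  L2 → S/I/I/S on L2; bus BusRd Flush; mem=3
  op10 P0: load  L4 → S/S/I/I on L4; bus BusRd Flush; mem=28
  op11 P0: load  L0 → S/I/S/I on L0; bus BusRd Flush; mem=3
  op12 P2: store L4 := 34 → I/I/M/I on L4; bus BusRdX; mem=28
  op13 P0: store L4 := 81 → M/I/I/I on L4; bus BusRdX Flush; mem=34
  op14 P2: load  L4 → S/I/S/I on L4; bus BusRd Flush; mem=81
  op15 P0: load  L4 → S/I/S/I on L4; bus (none); mem=81
  op16 P0: store L1 := 42 → M/I/I/I on L1; bus BusRdX Flush; mem=31

memory[L4] = 81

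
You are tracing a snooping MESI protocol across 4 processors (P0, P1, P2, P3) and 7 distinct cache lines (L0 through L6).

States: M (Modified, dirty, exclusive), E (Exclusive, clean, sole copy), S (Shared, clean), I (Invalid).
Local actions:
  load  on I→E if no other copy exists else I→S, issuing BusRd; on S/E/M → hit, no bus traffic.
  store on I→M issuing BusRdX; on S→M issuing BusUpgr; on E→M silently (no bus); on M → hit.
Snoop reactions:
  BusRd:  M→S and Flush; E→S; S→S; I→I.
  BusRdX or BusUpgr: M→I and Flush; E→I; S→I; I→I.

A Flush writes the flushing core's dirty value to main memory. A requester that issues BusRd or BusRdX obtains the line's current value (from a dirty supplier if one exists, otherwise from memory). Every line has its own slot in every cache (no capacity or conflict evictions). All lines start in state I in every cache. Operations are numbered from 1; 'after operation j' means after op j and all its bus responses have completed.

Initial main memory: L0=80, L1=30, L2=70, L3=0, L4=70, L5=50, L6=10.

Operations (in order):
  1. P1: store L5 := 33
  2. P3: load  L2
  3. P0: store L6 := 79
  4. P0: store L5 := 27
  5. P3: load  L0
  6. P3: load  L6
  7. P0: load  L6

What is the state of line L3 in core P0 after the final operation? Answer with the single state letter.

[1] P1: store L5 := 33 | P0:I, P1:M(33), P2:I, P3:I | bus: BusRdX
[2] P3: load  L2 | P0:I, P1:I, P2:I, P3:E(70) | bus: BusRd
[3] P0: store L6 := 79 | P0:M(79), P1:I, P2:I, P3:I | bus: BusRdX
[4] P0: store L5 := 27 | P0:M(27), P1:I, P2:I, P3:I | bus: BusRdX,Flush
[5] P3: load  L0 | P0:I, P1:I, P2:I, P3:E(80) | bus: BusRd
[6] P3: load  L6 | P0:S(79), P1:I, P2:I, P3:S(79) | bus: BusRd,Flush
[7] P0: load  L6 | P0:S(79), P1:I, P2:I, P3:S(79) | bus: none

state = I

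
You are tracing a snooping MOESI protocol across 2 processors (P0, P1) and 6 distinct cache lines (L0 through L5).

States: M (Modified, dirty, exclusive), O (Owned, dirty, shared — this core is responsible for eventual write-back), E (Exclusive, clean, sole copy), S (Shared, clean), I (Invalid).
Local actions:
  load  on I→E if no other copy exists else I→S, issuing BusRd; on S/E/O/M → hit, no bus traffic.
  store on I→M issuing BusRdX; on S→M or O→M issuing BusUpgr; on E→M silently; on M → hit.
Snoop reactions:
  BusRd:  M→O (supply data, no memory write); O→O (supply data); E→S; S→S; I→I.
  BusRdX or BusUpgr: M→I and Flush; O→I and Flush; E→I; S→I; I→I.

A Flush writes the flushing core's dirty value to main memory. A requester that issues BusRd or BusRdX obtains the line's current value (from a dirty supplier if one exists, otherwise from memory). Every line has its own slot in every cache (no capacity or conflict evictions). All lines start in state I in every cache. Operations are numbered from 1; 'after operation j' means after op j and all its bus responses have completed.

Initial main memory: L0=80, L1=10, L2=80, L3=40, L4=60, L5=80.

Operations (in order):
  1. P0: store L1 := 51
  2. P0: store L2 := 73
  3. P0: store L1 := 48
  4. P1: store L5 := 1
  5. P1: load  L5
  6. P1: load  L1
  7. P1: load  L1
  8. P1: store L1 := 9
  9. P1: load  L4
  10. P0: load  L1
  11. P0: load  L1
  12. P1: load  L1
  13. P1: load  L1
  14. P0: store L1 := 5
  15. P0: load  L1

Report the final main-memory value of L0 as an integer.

memory[L0] = 80

step 1: P0: store L1 := 51  ⟶  MI  (L1)  txn=BusRdX  M[L1]=10
step 2: P0: store L2 := 73  ⟶  MI  (L2)  txn=BusRdX  M[L2]=80
step 3: P0: store L1 := 48  ⟶  MI  (L1)  txn=∅  M[L1]=10
step 4: P1: store L5 := 1  ⟶  IM  (L5)  txn=BusRdX  M[L5]=80
step 5: P1: load  L5  ⟶  IM  (L5)  txn=∅  M[L5]=80
step 6: P1: load  L1  ⟶  OS  (L1)  txn=BusRd  M[L1]=10
step 7: P1: load  L1  ⟶  OS  (L1)  txn=∅  M[L1]=10
step 8: P1: store L1 := 9  ⟶  IM  (L1)  txn=BusUpgr+Flush  M[L1]=48
step 9: P1: load  L4  ⟶  IE  (L4)  txn=BusRd  M[L4]=60
step 10: P0: load  L1  ⟶  SO  (L1)  txn=BusRd  M[L1]=48
step 11: P0: load  L1  ⟶  SO  (L1)  txn=∅  M[L1]=48
step 12: P1: load  L1  ⟶  SO  (L1)  txn=∅  M[L1]=48
step 13: P1: load  L1  ⟶  SO  (L1)  txn=∅  M[L1]=48
step 14: P0: store L1 := 5  ⟶  MI  (L1)  txn=BusUpgr+Flush  M[L1]=9
step 15: P0: load  L1  ⟶  MI  (L1)  txn=∅  M[L1]=9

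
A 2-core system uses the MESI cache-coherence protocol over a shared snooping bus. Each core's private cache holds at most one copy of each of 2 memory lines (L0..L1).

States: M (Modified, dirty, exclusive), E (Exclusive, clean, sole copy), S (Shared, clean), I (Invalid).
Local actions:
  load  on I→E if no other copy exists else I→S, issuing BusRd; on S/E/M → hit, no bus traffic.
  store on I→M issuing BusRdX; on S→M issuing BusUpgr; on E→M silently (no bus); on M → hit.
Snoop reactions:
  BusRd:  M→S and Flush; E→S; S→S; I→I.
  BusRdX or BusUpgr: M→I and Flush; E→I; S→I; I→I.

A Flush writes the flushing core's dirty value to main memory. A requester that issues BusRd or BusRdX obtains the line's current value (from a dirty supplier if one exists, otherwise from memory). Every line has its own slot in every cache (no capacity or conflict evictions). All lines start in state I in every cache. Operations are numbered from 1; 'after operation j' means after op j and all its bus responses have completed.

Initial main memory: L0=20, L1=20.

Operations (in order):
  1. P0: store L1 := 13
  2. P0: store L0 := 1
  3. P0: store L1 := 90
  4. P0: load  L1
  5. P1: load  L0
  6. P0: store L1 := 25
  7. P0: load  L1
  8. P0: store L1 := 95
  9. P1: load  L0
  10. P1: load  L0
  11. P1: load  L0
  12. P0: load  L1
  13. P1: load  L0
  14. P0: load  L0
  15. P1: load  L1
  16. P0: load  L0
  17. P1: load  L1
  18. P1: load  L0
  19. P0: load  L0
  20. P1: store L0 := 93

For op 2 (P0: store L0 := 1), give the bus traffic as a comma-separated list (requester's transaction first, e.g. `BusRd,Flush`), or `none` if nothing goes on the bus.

bus = BusRdX

  op1 P0: store L1 := 13 → M/I on L1; bus BusRdX; mem=20
  op2 P0: store L0 := 1 → M/I on L0; bus BusRdX; mem=20
  op3 P0: store L1 := 90 → M/I on L1; bus (none); mem=20
  op4 P0: load  L1 → M/I on L1; bus (none); mem=20
  op5 P1: load  L0 → S/S on L0; bus BusRd Flush; mem=1
  op6 P0: store L1 := 25 → M/I on L1; bus (none); mem=20
  op7 P0: load  L1 → M/I on L1; bus (none); mem=20
  op8 P0: store L1 := 95 → M/I on L1; bus (none); mem=20
  op9 P1: load  L0 → S/S on L0; bus (none); mem=1
  op10 P1: load  L0 → S/S on L0; bus (none); mem=1
  op11 P1: load  L0 → S/S on L0; bus (none); mem=1
  op12 P0: load  L1 → M/I on L1; bus (none); mem=20
  op13 P1: load  L0 → S/S on L0; bus (none); mem=1
  op14 P0: load  L0 → S/S on L0; bus (none); mem=1
  op15 P1: load  L1 → S/S on L1; bus BusRd Flush; mem=95
  op16 P0: load  L0 → S/S on L0; bus (none); mem=1
  op17 P1: load  L1 → S/S on L1; bus (none); mem=95
  op18 P1: load  L0 → S/S on L0; bus (none); mem=1
  op19 P0: load  L0 → S/S on L0; bus (none); mem=1
  op20 P1: store L0 := 93 → I/M on L0; bus BusUpgr; mem=1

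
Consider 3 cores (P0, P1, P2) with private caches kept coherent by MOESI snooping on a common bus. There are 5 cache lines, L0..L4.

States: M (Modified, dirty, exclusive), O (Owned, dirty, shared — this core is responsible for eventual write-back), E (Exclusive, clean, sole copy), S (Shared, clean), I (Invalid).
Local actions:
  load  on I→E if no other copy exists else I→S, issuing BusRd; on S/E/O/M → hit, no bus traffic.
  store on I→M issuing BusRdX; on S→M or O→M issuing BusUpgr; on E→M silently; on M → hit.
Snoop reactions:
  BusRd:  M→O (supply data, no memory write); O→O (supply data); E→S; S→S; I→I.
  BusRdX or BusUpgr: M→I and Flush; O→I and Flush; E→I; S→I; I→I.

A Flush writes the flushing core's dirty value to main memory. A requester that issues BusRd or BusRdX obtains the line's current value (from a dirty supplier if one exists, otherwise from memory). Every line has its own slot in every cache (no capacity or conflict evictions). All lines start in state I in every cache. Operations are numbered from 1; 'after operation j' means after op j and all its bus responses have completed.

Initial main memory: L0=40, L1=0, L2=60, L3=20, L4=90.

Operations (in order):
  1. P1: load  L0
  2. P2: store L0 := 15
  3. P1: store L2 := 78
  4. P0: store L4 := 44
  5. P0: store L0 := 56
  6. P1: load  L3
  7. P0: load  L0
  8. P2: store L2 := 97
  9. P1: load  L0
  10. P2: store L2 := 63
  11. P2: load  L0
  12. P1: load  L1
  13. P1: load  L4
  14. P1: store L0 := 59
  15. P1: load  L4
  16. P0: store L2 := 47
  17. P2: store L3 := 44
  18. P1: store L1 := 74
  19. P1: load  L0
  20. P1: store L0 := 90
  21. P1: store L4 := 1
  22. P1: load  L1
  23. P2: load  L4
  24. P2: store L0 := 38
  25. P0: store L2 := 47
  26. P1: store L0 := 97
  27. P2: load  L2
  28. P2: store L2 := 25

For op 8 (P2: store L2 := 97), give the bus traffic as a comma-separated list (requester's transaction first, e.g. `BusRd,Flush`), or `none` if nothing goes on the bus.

1. P1: load  L0  bus=[BusRd]  L0: P0=I P1=E P2=I  mem[L0]=40
2. P2: store L0 := 15  bus=[BusRdX]  L0: P0=I P1=I P2=M  mem[L0]=40
3. P1: store L2 := 78  bus=[BusRdX]  L2: P0=I P1=M P2=I  mem[L2]=60
4. P0: store L4 := 44  bus=[BusRdX]  L4: P0=M P1=I P2=I  mem[L4]=90
5. P0: store L0 := 56  bus=[BusRdX,Flush]  L0: P0=M P1=I P2=I  mem[L0]=15
6. P1: load  L3  bus=[BusRd]  L3: P0=I P1=E P2=I  mem[L3]=20
7. P0: load  L0  bus=[-]  L0: P0=M P1=I P2=I  mem[L0]=15
8. P2: store L2 := 97  bus=[BusRdX,Flush]  L2: P0=I P1=I P2=M  mem[L2]=78
9. P1: load  L0  bus=[BusRd]  L0: P0=O P1=S P2=I  mem[L0]=15
10. P2: store L2 := 63  bus=[-]  L2: P0=I P1=I P2=M  mem[L2]=78
11. P2: load  L0  bus=[BusRd]  L0: P0=O P1=S P2=S  mem[L0]=15
12. P1: load  L1  bus=[BusRd]  L1: P0=I P1=E P2=I  mem[L1]=0
13. P1: load  L4  bus=[BusRd]  L4: P0=O P1=S P2=I  mem[L4]=90
14. P1: store L0 := 59  bus=[BusUpgr,Flush]  L0: P0=I P1=M P2=I  mem[L0]=56
15. P1: load  L4  bus=[-]  L4: P0=O P1=S P2=I  mem[L4]=90
16. P0: store L2 := 47  bus=[BusRdX,Flush]  L2: P0=M P1=I P2=I  mem[L2]=63
17. P2: store L3 := 44  bus=[BusRdX]  L3: P0=I P1=I P2=M  mem[L3]=20
18. P1: store L1 := 74  bus=[-]  L1: P0=I P1=M P2=I  mem[L1]=0
19. P1: load  L0  bus=[-]  L0: P0=I P1=M P2=I  mem[L0]=56
20. P1: store L0 := 90  bus=[-]  L0: P0=I P1=M P2=I  mem[L0]=56
21. P1: store L4 := 1  bus=[BusUpgr,Flush]  L4: P0=I P1=M P2=I  mem[L4]=44
22. P1: load  L1  bus=[-]  L1: P0=I P1=M P2=I  mem[L1]=0
23. P2: load  L4  bus=[BusRd]  L4: P0=I P1=O P2=S  mem[L4]=44
24. P2: store L0 := 38  bus=[BusRdX,Flush]  L0: P0=I P1=I P2=M  mem[L0]=90
25. P0: store L2 := 47  bus=[-]  L2: P0=M P1=I P2=I  mem[L2]=63
26. P1: store L0 := 97  bus=[BusRdX,Flush]  L0: P0=I P1=M P2=I  mem[L0]=38
27. P2: load  L2  bus=[BusRd]  L2: P0=O P1=I P2=S  mem[L2]=63
28. P2: store L2 := 25  bus=[BusUpgr,Flush]  L2: P0=I P1=I P2=M  mem[L2]=47

bus = BusRdX,Flush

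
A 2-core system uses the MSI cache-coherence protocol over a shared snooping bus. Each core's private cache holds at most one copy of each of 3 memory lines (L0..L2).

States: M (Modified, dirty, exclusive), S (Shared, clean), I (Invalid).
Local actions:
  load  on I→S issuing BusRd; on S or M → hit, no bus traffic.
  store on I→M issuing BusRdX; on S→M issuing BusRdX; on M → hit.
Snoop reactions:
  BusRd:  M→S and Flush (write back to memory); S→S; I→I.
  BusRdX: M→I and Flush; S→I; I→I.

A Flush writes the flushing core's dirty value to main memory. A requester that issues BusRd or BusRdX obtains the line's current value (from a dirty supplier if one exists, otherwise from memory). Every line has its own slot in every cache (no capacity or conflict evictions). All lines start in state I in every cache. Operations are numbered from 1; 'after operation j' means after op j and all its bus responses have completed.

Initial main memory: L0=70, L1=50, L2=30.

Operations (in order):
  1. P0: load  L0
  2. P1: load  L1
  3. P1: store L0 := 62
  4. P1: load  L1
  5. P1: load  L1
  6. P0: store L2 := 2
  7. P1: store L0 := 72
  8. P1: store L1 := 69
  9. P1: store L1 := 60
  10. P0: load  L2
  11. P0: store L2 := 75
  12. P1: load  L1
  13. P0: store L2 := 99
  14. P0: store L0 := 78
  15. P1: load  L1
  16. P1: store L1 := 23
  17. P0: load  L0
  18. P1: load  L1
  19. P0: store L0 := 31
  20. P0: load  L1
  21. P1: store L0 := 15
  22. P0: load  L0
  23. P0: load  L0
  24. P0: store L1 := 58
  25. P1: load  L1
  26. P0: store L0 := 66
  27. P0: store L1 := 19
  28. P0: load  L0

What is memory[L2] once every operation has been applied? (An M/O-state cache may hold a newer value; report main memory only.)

memory[L2] = 30

1. P0: load  L0  bus=[BusRd]  L0: P0=S P1=I  mem[L0]=70
2. P1: load  L1  bus=[BusRd]  L1: P0=I P1=S  mem[L1]=50
3. P1: store L0 := 62  bus=[BusRdX]  L0: P0=I P1=M  mem[L0]=70
4. P1: load  L1  bus=[-]  L1: P0=I P1=S  mem[L1]=50
5. P1: load  L1  bus=[-]  L1: P0=I P1=S  mem[L1]=50
6. P0: store L2 := 2  bus=[BusRdX]  L2: P0=M P1=I  mem[L2]=30
7. P1: store L0 := 72  bus=[-]  L0: P0=I P1=M  mem[L0]=70
8. P1: store L1 := 69  bus=[BusRdX]  L1: P0=I P1=M  mem[L1]=50
9. P1: store L1 := 60  bus=[-]  L1: P0=I P1=M  mem[L1]=50
10. P0: load  L2  bus=[-]  L2: P0=M P1=I  mem[L2]=30
11. P0: store L2 := 75  bus=[-]  L2: P0=M P1=I  mem[L2]=30
12. P1: load  L1  bus=[-]  L1: P0=I P1=M  mem[L1]=50
13. P0: store L2 := 99  bus=[-]  L2: P0=M P1=I  mem[L2]=30
14. P0: store L0 := 78  bus=[BusRdX,Flush]  L0: P0=M P1=I  mem[L0]=72
15. P1: load  L1  bus=[-]  L1: P0=I P1=M  mem[L1]=50
16. P1: store L1 := 23  bus=[-]  L1: P0=I P1=M  mem[L1]=50
17. P0: load  L0  bus=[-]  L0: P0=M P1=I  mem[L0]=72
18. P1: load  L1  bus=[-]  L1: P0=I P1=M  mem[L1]=50
19. P0: store L0 := 31  bus=[-]  L0: P0=M P1=I  mem[L0]=72
20. P0: load  L1  bus=[BusRd,Flush]  L1: P0=S P1=S  mem[L1]=23
21. P1: store L0 := 15  bus=[BusRdX,Flush]  L0: P0=I P1=M  mem[L0]=31
22. P0: load  L0  bus=[BusRd,Flush]  L0: P0=S P1=S  mem[L0]=15
23. P0: load  L0  bus=[-]  L0: P0=S P1=S  mem[L0]=15
24. P0: store L1 := 58  bus=[BusRdX]  L1: P0=M P1=I  mem[L1]=23
25. P1: load  L1  bus=[BusRd,Flush]  L1: P0=S P1=S  mem[L1]=58
26. P0: store L0 := 66  bus=[BusRdX]  L0: P0=M P1=I  mem[L0]=15
27. P0: store L1 := 19  bus=[BusRdX]  L1: P0=M P1=I  mem[L1]=58
28. P0: load  L0  bus=[-]  L0: P0=M P1=I  mem[L0]=15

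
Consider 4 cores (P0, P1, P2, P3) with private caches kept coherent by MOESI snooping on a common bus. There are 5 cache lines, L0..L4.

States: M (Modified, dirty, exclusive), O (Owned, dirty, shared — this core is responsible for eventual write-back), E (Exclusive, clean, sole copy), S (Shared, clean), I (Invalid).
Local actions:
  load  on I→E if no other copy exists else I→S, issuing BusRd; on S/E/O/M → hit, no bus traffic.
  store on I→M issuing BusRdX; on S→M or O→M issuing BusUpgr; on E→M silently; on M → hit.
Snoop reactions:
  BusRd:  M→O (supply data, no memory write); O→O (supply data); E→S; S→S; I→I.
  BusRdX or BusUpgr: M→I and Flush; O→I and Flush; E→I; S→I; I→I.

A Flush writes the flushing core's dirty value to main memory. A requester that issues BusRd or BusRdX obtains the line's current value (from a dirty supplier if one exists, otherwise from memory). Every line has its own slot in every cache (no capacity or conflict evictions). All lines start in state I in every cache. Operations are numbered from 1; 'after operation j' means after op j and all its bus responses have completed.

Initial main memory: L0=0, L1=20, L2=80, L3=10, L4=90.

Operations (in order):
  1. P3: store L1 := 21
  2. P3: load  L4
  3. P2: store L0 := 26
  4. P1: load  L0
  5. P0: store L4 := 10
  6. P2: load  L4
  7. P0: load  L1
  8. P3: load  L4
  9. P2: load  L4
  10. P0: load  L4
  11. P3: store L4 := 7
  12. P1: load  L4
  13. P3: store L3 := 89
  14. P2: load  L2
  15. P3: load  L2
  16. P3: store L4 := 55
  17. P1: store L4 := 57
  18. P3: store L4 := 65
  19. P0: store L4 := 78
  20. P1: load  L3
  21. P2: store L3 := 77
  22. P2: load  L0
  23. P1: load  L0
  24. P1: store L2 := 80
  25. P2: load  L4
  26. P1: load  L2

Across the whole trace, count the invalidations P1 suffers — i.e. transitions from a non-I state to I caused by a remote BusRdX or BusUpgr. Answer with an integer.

invalidations = 3

  op1 P3: store L1 := 21 → I/I/I/M on L1; bus BusRdX; mem=20
  op2 P3: load  L4 → I/I/I/E on L4; bus BusRd; mem=90
  op3 P2: store L0 := 26 → I/I/M/I on L0; bus BusRdX; mem=0
  op4 P1: load  L0 → I/S/O/I on L0; bus BusRd; mem=0
  op5 P0: store L4 := 10 → M/I/I/I on L4; bus BusRdX; mem=90
  op6 P2: load  L4 → O/I/S/I on L4; bus BusRd; mem=90
  op7 P0: load  L1 → S/I/I/O on L1; bus BusRd; mem=20
  op8 P3: load  L4 → O/I/S/S on L4; bus BusRd; mem=90
  op9 P2: load  L4 → O/I/S/S on L4; bus (none); mem=90
  op10 P0: load  L4 → O/I/S/S on L4; bus (none); mem=90
  op11 P3: store L4 := 7 → I/I/I/M on L4; bus BusUpgr Flush; mem=10
  op12 P1: load  L4 → I/S/I/O on L4; bus BusRd; mem=10
  op13 P3: store L3 := 89 → I/I/I/M on L3; bus BusRdX; mem=10
  op14 P2: load  L2 → I/I/E/I on L2; bus BusRd; mem=80
  op15 P3: load  L2 → I/I/S/S on L2; bus BusRd; mem=80
  op16 P3: store L4 := 55 → I/I/I/M on L4; bus BusUpgr; mem=10
  op17 P1: store L4 := 57 → I/M/I/I on L4; bus BusRdX Flush; mem=55
  op18 P3: store L4 := 65 → I/I/I/M on L4; bus BusRdX Flush; mem=57
  op19 P0: store L4 := 78 → M/I/I/I on L4; bus BusRdX Flush; mem=65
  op20 P1: load  L3 → I/S/I/O on L3; bus BusRd; mem=10
  op21 P2: store L3 := 77 → I/I/M/I on L3; bus BusRdX Flush; mem=89
  op22 P2: load  L0 → I/S/O/I on L0; bus (none); mem=0
  op23 P1: load  L0 → I/S/O/I on L0; bus (none); mem=0
  op24 P1: store L2 := 80 → I/M/I/I on L2; bus BusRdX; mem=80
  op25 P2: load  L4 → O/I/S/I on L4; bus BusRd; mem=65
  op26 P1: load  L2 → I/M/I/I on L2; bus (none); mem=80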